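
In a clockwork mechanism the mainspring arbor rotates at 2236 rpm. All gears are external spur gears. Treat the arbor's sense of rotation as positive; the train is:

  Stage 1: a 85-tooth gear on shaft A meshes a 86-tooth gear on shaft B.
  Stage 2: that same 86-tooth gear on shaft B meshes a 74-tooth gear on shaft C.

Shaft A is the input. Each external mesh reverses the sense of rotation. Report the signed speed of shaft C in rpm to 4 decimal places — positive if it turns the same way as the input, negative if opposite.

+2568.3784 rpm (same as input, |ω| = 2568.3784 rpm)

Stage 1 [85T→86T]: ω = 2236.0000×85/86 = 2210.0000 rpm, dir flips to −; running = −2210.0000
Stage 2 [86T→74T]: ω = 2210.0000×86/74 = 2568.3784 rpm, dir flips to +; running = +2568.3784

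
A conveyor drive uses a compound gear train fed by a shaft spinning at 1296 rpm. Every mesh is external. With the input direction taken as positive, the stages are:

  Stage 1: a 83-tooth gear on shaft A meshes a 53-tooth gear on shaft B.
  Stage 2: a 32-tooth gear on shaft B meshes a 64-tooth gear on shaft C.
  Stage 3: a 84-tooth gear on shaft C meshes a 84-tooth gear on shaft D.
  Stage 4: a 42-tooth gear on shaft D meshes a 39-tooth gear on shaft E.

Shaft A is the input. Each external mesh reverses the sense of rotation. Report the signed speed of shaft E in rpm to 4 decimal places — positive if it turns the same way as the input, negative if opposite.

+1092.8534 rpm (same as input, |ω| = 1092.8534 rpm)

Stage 1 [83T→53T]: ω = 1296.0000×83/53 = 2029.5849 rpm, dir flips to −; running = −2029.5849
Stage 2 [32T→64T]: ω = 2029.5849×32/64 = 1014.7925 rpm, dir flips to +; running = +1014.7925
Stage 3 [84T→84T]: ω = 1014.7925×84/84 = 1014.7925 rpm, dir flips to −; running = −1014.7925
Stage 4 [42T→39T]: ω = 1014.7925×42/39 = 1092.8534 rpm, dir flips to +; running = +1092.8534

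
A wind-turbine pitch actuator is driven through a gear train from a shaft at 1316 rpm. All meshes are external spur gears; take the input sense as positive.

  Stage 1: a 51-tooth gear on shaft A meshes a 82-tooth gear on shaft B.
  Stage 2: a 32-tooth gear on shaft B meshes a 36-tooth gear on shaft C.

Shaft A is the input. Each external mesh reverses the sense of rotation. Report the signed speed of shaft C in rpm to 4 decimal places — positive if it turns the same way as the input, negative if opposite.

Stage 1 [51T→82T]: ω = 1316.0000×51/82 = 818.4878 rpm, dir flips to −; running = −818.4878
Stage 2 [32T→36T]: ω = 818.4878×32/36 = 727.5447 rpm, dir flips to +; running = +727.5447

+727.5447 rpm (same as input, |ω| = 727.5447 rpm)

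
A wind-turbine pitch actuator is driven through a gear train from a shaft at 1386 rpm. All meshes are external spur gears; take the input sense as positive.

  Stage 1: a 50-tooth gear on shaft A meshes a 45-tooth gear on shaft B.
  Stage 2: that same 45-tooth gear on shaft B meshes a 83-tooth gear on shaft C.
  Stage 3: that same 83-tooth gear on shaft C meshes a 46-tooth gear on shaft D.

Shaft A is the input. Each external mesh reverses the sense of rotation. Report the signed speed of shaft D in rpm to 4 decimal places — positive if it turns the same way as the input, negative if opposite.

-1506.5217 rpm (opposite to input, |ω| = 1506.5217 rpm)

Stage 1 [50T→45T]: ω = 1386.0000×50/45 = 1540.0000 rpm, dir flips to −; running = −1540.0000
Stage 2 [45T→83T]: ω = 1540.0000×45/83 = 834.9398 rpm, dir flips to +; running = +834.9398
Stage 3 [83T→46T]: ω = 834.9398×83/46 = 1506.5217 rpm, dir flips to −; running = −1506.5217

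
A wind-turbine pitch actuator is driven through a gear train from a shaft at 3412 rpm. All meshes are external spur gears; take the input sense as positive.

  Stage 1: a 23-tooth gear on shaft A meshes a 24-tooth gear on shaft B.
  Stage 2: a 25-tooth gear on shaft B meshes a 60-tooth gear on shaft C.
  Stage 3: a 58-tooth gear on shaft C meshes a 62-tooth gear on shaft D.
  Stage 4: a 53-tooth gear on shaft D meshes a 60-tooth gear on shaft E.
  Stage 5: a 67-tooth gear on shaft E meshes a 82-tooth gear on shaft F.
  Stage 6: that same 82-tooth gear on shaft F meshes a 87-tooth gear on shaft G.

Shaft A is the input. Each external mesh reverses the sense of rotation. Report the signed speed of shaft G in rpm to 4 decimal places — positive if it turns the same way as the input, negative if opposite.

Stage 1 [23T→24T]: ω = 3412.0000×23/24 = 3269.8333 rpm, dir flips to −; running = −3269.8333
Stage 2 [25T→60T]: ω = 3269.8333×25/60 = 1362.4306 rpm, dir flips to +; running = +1362.4306
Stage 3 [58T→62T]: ω = 1362.4306×58/62 = 1274.5318 rpm, dir flips to −; running = −1274.5318
Stage 4 [53T→60T]: ω = 1274.5318×53/60 = 1125.8364 rpm, dir flips to +; running = +1125.8364
Stage 5 [67T→82T]: ω = 1125.8364×67/82 = 919.8907 rpm, dir flips to −; running = −919.8907
Stage 6 [82T→87T]: ω = 919.8907×82/87 = 867.0235 rpm, dir flips to +; running = +867.0235

+867.0235 rpm (same as input, |ω| = 867.0235 rpm)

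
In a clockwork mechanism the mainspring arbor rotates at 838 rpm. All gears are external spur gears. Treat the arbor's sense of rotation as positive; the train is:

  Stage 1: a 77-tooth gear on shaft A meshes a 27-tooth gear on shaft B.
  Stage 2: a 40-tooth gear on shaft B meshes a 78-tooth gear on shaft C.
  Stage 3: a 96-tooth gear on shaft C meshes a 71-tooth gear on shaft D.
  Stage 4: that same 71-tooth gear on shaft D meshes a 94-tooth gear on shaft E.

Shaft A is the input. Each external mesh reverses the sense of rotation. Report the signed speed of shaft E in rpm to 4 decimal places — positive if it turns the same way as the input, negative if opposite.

Stage 1 [77T→27T]: ω = 838.0000×77/27 = 2389.8519 rpm, dir flips to −; running = −2389.8519
Stage 2 [40T→78T]: ω = 2389.8519×40/78 = 1225.5651 rpm, dir flips to +; running = +1225.5651
Stage 3 [96T→71T]: ω = 1225.5651×96/71 = 1657.1020 rpm, dir flips to −; running = −1657.1020
Stage 4 [71T→94T]: ω = 1657.1020×71/94 = 1251.6409 rpm, dir flips to +; running = +1251.6409

+1251.6409 rpm (same as input, |ω| = 1251.6409 rpm)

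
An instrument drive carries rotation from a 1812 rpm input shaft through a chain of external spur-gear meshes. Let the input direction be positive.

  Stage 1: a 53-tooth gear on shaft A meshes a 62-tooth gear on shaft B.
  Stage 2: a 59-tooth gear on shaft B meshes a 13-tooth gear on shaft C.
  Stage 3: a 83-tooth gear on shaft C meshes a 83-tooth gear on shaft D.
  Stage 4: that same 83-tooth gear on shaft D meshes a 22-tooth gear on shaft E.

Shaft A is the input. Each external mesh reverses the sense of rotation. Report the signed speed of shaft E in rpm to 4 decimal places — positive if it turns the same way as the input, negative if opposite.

Stage 1 [53T→62T]: ω = 1812.0000×53/62 = 1548.9677 rpm, dir flips to −; running = −1548.9677
Stage 2 [59T→13T]: ω = 1548.9677×59/13 = 7029.9305 rpm, dir flips to +; running = +7029.9305
Stage 3 [83T→83T]: ω = 7029.9305×83/83 = 7029.9305 rpm, dir flips to −; running = −7029.9305
Stage 4 [83T→22T]: ω = 7029.9305×83/22 = 26522.0106 rpm, dir flips to +; running = +26522.0106

+26522.0106 rpm (same as input, |ω| = 26522.0106 rpm)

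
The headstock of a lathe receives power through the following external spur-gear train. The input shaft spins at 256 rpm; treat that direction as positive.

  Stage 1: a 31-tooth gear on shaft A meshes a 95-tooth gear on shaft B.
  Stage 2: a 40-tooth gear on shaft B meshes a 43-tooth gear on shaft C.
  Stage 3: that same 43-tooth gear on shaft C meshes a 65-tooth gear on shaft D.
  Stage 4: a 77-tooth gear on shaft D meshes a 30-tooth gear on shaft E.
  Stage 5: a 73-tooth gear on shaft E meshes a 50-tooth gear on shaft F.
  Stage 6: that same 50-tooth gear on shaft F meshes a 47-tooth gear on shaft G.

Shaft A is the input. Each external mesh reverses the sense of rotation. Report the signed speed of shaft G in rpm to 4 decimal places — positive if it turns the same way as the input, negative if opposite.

+204.9364 rpm (same as input, |ω| = 204.9364 rpm)

Stage 1 [31T→95T]: ω = 256.0000×31/95 = 83.5368 rpm, dir flips to −; running = −83.5368
Stage 2 [40T→43T]: ω = 83.5368×40/43 = 77.7087 rpm, dir flips to +; running = +77.7087
Stage 3 [43T→65T]: ω = 77.7087×43/65 = 51.4073 rpm, dir flips to −; running = −51.4073
Stage 4 [77T→30T]: ω = 51.4073×77/30 = 131.9454 rpm, dir flips to +; running = +131.9454
Stage 5 [73T→50T]: ω = 131.9454×73/50 = 192.6402 rpm, dir flips to −; running = −192.6402
Stage 6 [50T→47T]: ω = 192.6402×50/47 = 204.9364 rpm, dir flips to +; running = +204.9364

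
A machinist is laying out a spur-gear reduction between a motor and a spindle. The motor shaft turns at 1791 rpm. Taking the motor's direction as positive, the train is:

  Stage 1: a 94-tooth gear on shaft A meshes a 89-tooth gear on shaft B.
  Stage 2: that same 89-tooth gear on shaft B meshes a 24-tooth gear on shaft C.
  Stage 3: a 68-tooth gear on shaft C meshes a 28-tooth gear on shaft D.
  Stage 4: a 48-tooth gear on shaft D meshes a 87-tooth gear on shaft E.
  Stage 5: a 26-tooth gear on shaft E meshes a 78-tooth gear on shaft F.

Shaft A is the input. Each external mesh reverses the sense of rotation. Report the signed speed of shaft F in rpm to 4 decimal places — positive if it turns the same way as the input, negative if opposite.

Stage 1 [94T→89T]: ω = 1791.0000×94/89 = 1891.6180 rpm, dir flips to −; running = −1891.6180
Stage 2 [89T→24T]: ω = 1891.6180×89/24 = 7014.7500 rpm, dir flips to +; running = +7014.7500
Stage 3 [68T→28T]: ω = 7014.7500×68/28 = 17035.8214 rpm, dir flips to −; running = −17035.8214
Stage 4 [48T→87T]: ω = 17035.8214×48/87 = 9399.0739 rpm, dir flips to +; running = +9399.0739
Stage 5 [26T→78T]: ω = 9399.0739×26/78 = 3133.0246 rpm, dir flips to −; running = −3133.0246

-3133.0246 rpm (opposite to input, |ω| = 3133.0246 rpm)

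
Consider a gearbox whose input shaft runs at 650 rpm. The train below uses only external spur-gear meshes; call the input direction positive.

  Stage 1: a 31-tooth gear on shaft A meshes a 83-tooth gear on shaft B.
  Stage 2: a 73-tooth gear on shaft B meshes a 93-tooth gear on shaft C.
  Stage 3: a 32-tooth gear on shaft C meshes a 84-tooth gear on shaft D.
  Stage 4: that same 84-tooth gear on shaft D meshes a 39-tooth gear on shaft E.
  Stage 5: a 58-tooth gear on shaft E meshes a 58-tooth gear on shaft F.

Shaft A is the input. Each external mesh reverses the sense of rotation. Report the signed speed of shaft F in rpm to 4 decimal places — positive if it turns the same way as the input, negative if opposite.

Stage 1 [31T→83T]: ω = 650.0000×31/83 = 242.7711 rpm, dir flips to −; running = −242.7711
Stage 2 [73T→93T]: ω = 242.7711×73/93 = 190.5622 rpm, dir flips to +; running = +190.5622
Stage 3 [32T→84T]: ω = 190.5622×32/84 = 72.5951 rpm, dir flips to −; running = −72.5951
Stage 4 [84T→39T]: ω = 72.5951×84/39 = 156.3588 rpm, dir flips to +; running = +156.3588
Stage 5 [58T→58T]: ω = 156.3588×58/58 = 156.3588 rpm, dir flips to −; running = −156.3588

-156.3588 rpm (opposite to input, |ω| = 156.3588 rpm)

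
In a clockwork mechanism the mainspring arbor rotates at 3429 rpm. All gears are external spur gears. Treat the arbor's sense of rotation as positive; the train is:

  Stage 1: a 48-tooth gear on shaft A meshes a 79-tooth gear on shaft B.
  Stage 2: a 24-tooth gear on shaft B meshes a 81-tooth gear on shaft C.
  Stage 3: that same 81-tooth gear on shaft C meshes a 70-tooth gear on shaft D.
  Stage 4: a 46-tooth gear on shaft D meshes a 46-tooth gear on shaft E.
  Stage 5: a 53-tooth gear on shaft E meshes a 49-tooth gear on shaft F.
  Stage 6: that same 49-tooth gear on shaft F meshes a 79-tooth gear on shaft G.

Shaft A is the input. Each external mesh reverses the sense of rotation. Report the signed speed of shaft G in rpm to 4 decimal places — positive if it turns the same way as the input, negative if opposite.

Stage 1 [48T→79T]: ω = 3429.0000×48/79 = 2083.4430 rpm, dir flips to −; running = −2083.4430
Stage 2 [24T→81T]: ω = 2083.4430×24/81 = 617.3165 rpm, dir flips to +; running = +617.3165
Stage 3 [81T→70T]: ω = 617.3165×81/70 = 714.3233 rpm, dir flips to −; running = −714.3233
Stage 4 [46T→46T]: ω = 714.3233×46/46 = 714.3233 rpm, dir flips to +; running = +714.3233
Stage 5 [53T→49T]: ω = 714.3233×53/49 = 772.6354 rpm, dir flips to −; running = −772.6354
Stage 6 [49T→79T]: ω = 772.6354×49/79 = 479.2296 rpm, dir flips to +; running = +479.2296

+479.2296 rpm (same as input, |ω| = 479.2296 rpm)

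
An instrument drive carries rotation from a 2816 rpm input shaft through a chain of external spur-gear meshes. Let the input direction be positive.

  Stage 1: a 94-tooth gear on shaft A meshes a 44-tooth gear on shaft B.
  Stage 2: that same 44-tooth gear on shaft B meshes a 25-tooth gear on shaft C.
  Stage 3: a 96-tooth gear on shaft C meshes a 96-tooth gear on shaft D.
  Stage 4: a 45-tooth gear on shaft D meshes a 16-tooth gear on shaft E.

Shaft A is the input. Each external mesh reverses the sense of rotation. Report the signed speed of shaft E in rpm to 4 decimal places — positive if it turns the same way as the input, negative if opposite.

Stage 1 [94T→44T]: ω = 2816.0000×94/44 = 6016.0000 rpm, dir flips to −; running = −6016.0000
Stage 2 [44T→25T]: ω = 6016.0000×44/25 = 10588.1600 rpm, dir flips to +; running = +10588.1600
Stage 3 [96T→96T]: ω = 10588.1600×96/96 = 10588.1600 rpm, dir flips to −; running = −10588.1600
Stage 4 [45T→16T]: ω = 10588.1600×45/16 = 29779.2000 rpm, dir flips to +; running = +29779.2000

+29779.2000 rpm (same as input, |ω| = 29779.2000 rpm)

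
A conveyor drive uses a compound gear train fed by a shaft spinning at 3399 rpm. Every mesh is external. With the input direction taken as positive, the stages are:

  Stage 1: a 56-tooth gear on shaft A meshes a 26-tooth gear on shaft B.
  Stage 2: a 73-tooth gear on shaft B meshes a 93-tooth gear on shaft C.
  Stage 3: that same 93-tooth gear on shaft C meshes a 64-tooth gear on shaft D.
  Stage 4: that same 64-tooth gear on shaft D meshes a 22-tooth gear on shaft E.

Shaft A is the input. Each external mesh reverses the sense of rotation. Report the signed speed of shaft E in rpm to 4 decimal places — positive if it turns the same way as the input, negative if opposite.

+24292.1538 rpm (same as input, |ω| = 24292.1538 rpm)

Stage 1 [56T→26T]: ω = 3399.0000×56/26 = 7320.9231 rpm, dir flips to −; running = −7320.9231
Stage 2 [73T→93T]: ω = 7320.9231×73/93 = 5746.5310 rpm, dir flips to +; running = +5746.5310
Stage 3 [93T→64T]: ω = 5746.5310×93/64 = 8350.4279 rpm, dir flips to −; running = −8350.4279
Stage 4 [64T→22T]: ω = 8350.4279×64/22 = 24292.1538 rpm, dir flips to +; running = +24292.1538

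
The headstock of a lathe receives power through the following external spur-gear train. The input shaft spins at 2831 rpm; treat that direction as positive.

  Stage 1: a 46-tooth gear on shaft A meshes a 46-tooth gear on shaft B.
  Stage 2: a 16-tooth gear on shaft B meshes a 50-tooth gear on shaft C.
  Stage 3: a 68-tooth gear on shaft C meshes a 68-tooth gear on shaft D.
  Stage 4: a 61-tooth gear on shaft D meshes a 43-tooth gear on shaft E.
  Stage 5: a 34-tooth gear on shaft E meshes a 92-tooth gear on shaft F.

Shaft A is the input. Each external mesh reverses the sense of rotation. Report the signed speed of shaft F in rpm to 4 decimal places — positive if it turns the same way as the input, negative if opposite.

Stage 1 [46T→46T]: ω = 2831.0000×46/46 = 2831.0000 rpm, dir flips to −; running = −2831.0000
Stage 2 [16T→50T]: ω = 2831.0000×16/50 = 905.9200 rpm, dir flips to +; running = +905.9200
Stage 3 [68T→68T]: ω = 905.9200×68/68 = 905.9200 rpm, dir flips to −; running = −905.9200
Stage 4 [61T→43T]: ω = 905.9200×61/43 = 1285.1423 rpm, dir flips to +; running = +1285.1423
Stage 5 [34T→92T]: ω = 1285.1423×34/92 = 474.9439 rpm, dir flips to −; running = −474.9439

-474.9439 rpm (opposite to input, |ω| = 474.9439 rpm)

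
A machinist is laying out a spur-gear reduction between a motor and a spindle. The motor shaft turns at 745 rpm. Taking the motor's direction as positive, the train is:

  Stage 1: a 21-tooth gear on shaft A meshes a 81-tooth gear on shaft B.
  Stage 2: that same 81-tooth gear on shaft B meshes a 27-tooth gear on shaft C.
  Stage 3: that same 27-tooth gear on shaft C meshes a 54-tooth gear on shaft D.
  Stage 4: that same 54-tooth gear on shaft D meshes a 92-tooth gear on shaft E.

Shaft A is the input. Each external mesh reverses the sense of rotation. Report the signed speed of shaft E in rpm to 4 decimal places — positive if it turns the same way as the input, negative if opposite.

Stage 1 [21T→81T]: ω = 745.0000×21/81 = 193.1481 rpm, dir flips to −; running = −193.1481
Stage 2 [81T→27T]: ω = 193.1481×81/27 = 579.4444 rpm, dir flips to +; running = +579.4444
Stage 3 [27T→54T]: ω = 579.4444×27/54 = 289.7222 rpm, dir flips to −; running = −289.7222
Stage 4 [54T→92T]: ω = 289.7222×54/92 = 170.0543 rpm, dir flips to +; running = +170.0543

+170.0543 rpm (same as input, |ω| = 170.0543 rpm)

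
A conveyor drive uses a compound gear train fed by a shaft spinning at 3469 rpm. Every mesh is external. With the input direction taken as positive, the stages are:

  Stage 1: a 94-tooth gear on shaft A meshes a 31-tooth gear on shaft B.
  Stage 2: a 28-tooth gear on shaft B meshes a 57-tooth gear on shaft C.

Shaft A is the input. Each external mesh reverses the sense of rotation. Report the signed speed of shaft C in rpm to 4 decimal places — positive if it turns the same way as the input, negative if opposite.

+5167.1805 rpm (same as input, |ω| = 5167.1805 rpm)

Stage 1 [94T→31T]: ω = 3469.0000×94/31 = 10518.9032 rpm, dir flips to −; running = −10518.9032
Stage 2 [28T→57T]: ω = 10518.9032×28/57 = 5167.1805 rpm, dir flips to +; running = +5167.1805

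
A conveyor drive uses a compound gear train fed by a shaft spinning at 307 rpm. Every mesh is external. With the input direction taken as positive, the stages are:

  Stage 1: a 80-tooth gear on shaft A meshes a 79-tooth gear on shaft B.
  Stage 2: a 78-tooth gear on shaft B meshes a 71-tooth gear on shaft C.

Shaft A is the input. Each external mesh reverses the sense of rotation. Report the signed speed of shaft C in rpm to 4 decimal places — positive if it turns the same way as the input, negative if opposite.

Stage 1 [80T→79T]: ω = 307.0000×80/79 = 310.8861 rpm, dir flips to −; running = −310.8861
Stage 2 [78T→71T]: ω = 310.8861×78/71 = 341.5368 rpm, dir flips to +; running = +341.5368

+341.5368 rpm (same as input, |ω| = 341.5368 rpm)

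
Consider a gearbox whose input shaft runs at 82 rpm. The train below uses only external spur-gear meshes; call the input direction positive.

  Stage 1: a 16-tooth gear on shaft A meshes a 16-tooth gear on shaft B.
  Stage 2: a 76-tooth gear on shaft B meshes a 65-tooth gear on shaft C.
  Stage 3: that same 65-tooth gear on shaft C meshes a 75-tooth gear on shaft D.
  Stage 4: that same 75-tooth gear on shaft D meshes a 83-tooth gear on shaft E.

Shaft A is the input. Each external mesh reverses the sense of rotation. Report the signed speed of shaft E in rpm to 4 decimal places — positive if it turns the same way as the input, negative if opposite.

+75.0843 rpm (same as input, |ω| = 75.0843 rpm)

Stage 1 [16T→16T]: ω = 82.0000×16/16 = 82.0000 rpm, dir flips to −; running = −82.0000
Stage 2 [76T→65T]: ω = 82.0000×76/65 = 95.8769 rpm, dir flips to +; running = +95.8769
Stage 3 [65T→75T]: ω = 95.8769×65/75 = 83.0933 rpm, dir flips to −; running = −83.0933
Stage 4 [75T→83T]: ω = 83.0933×75/83 = 75.0843 rpm, dir flips to +; running = +75.0843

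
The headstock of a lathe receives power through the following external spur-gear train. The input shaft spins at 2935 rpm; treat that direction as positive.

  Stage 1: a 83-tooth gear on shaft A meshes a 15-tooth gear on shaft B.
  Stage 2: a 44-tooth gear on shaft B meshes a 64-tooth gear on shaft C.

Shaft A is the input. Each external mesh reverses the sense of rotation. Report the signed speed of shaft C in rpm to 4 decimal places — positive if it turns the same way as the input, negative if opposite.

Stage 1 [83T→15T]: ω = 2935.0000×83/15 = 16240.3333 rpm, dir flips to −; running = −16240.3333
Stage 2 [44T→64T]: ω = 16240.3333×44/64 = 11165.2292 rpm, dir flips to +; running = +11165.2292

+11165.2292 rpm (same as input, |ω| = 11165.2292 rpm)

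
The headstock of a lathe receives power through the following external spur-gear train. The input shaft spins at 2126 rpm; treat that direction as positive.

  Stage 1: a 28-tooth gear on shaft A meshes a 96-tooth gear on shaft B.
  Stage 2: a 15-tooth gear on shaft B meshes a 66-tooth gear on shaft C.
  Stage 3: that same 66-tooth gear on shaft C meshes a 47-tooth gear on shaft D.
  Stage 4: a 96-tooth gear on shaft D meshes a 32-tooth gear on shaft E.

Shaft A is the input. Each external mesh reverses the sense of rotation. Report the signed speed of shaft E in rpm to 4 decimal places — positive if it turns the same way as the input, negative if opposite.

+593.6968 rpm (same as input, |ω| = 593.6968 rpm)

Stage 1 [28T→96T]: ω = 2126.0000×28/96 = 620.0833 rpm, dir flips to −; running = −620.0833
Stage 2 [15T→66T]: ω = 620.0833×15/66 = 140.9280 rpm, dir flips to +; running = +140.9280
Stage 3 [66T→47T]: ω = 140.9280×66/47 = 197.8989 rpm, dir flips to −; running = −197.8989
Stage 4 [96T→32T]: ω = 197.8989×96/32 = 593.6968 rpm, dir flips to +; running = +593.6968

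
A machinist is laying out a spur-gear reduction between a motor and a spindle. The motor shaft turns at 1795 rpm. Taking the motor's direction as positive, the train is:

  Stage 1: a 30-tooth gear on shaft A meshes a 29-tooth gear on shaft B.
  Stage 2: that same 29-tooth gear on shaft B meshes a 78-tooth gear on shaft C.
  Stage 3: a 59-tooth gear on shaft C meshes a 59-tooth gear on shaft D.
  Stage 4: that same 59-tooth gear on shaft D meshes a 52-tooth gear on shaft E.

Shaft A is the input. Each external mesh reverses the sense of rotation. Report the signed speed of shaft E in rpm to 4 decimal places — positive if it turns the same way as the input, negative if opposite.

Stage 1 [30T→29T]: ω = 1795.0000×30/29 = 1856.8966 rpm, dir flips to −; running = −1856.8966
Stage 2 [29T→78T]: ω = 1856.8966×29/78 = 690.3846 rpm, dir flips to +; running = +690.3846
Stage 3 [59T→59T]: ω = 690.3846×59/59 = 690.3846 rpm, dir flips to −; running = −690.3846
Stage 4 [59T→52T]: ω = 690.3846×59/52 = 783.3210 rpm, dir flips to +; running = +783.3210

+783.3210 rpm (same as input, |ω| = 783.3210 rpm)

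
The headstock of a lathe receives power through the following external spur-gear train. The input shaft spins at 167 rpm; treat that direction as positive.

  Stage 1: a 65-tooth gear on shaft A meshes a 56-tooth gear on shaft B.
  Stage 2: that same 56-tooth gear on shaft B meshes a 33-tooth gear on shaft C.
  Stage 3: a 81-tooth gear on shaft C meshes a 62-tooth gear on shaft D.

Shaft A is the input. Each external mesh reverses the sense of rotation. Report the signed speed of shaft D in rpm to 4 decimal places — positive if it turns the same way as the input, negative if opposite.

-429.7434 rpm (opposite to input, |ω| = 429.7434 rpm)

Stage 1 [65T→56T]: ω = 167.0000×65/56 = 193.8393 rpm, dir flips to −; running = −193.8393
Stage 2 [56T→33T]: ω = 193.8393×56/33 = 328.9394 rpm, dir flips to +; running = +328.9394
Stage 3 [81T→62T]: ω = 328.9394×81/62 = 429.7434 rpm, dir flips to −; running = −429.7434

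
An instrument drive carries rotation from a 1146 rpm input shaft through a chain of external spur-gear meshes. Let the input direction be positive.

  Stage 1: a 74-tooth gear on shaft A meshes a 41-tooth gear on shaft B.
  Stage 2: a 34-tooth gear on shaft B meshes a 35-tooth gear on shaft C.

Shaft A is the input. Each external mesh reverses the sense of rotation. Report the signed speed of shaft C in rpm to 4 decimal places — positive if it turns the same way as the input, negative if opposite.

Stage 1 [74T→41T]: ω = 1146.0000×74/41 = 2068.3902 rpm, dir flips to −; running = −2068.3902
Stage 2 [34T→35T]: ω = 2068.3902×34/35 = 2009.2934 rpm, dir flips to +; running = +2009.2934

+2009.2934 rpm (same as input, |ω| = 2009.2934 rpm)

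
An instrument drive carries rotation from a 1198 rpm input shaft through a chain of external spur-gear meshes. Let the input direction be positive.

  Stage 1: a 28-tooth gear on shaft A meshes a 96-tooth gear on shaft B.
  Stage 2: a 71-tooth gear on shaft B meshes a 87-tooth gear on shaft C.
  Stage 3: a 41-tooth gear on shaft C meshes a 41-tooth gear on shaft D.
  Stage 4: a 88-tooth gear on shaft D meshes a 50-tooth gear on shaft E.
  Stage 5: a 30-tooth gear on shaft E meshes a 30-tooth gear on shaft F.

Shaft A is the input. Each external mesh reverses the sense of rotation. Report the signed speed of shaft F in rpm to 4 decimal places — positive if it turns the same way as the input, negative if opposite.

Stage 1 [28T→96T]: ω = 1198.0000×28/96 = 349.4167 rpm, dir flips to −; running = −349.4167
Stage 2 [71T→87T]: ω = 349.4167×71/87 = 285.1561 rpm, dir flips to +; running = +285.1561
Stage 3 [41T→41T]: ω = 285.1561×41/41 = 285.1561 rpm, dir flips to −; running = −285.1561
Stage 4 [88T→50T]: ω = 285.1561×88/50 = 501.8748 rpm, dir flips to +; running = +501.8748
Stage 5 [30T→30T]: ω = 501.8748×30/30 = 501.8748 rpm, dir flips to −; running = −501.8748

-501.8748 rpm (opposite to input, |ω| = 501.8748 rpm)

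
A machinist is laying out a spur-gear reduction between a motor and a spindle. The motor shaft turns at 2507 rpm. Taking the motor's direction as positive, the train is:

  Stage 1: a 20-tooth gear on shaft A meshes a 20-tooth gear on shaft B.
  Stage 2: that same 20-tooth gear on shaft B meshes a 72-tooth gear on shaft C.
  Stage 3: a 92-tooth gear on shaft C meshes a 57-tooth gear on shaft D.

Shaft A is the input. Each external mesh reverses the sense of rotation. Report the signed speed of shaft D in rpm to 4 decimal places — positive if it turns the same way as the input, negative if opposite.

Stage 1 [20T→20T]: ω = 2507.0000×20/20 = 2507.0000 rpm, dir flips to −; running = −2507.0000
Stage 2 [20T→72T]: ω = 2507.0000×20/72 = 696.3889 rpm, dir flips to +; running = +696.3889
Stage 3 [92T→57T]: ω = 696.3889×92/57 = 1123.9961 rpm, dir flips to −; running = −1123.9961

-1123.9961 rpm (opposite to input, |ω| = 1123.9961 rpm)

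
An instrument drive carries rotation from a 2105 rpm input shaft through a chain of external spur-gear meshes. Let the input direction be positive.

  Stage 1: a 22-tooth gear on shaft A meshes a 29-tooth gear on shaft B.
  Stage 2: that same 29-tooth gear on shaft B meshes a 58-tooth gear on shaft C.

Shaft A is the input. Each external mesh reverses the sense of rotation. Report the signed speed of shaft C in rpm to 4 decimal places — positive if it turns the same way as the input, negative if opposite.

Stage 1 [22T→29T]: ω = 2105.0000×22/29 = 1596.8966 rpm, dir flips to −; running = −1596.8966
Stage 2 [29T→58T]: ω = 1596.8966×29/58 = 798.4483 rpm, dir flips to +; running = +798.4483

+798.4483 rpm (same as input, |ω| = 798.4483 rpm)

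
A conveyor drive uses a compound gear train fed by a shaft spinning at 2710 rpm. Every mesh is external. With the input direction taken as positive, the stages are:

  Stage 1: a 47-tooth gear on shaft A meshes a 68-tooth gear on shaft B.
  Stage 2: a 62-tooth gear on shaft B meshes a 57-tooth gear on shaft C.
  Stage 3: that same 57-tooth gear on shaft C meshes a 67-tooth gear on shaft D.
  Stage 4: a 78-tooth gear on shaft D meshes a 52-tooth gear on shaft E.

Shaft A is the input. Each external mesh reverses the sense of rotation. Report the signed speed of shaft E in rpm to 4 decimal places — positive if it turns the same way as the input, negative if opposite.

+2599.9583 rpm (same as input, |ω| = 2599.9583 rpm)

Stage 1 [47T→68T]: ω = 2710.0000×47/68 = 1873.0882 rpm, dir flips to −; running = −1873.0882
Stage 2 [62T→57T]: ω = 1873.0882×62/57 = 2037.3942 rpm, dir flips to +; running = +2037.3942
Stage 3 [57T→67T]: ω = 2037.3942×57/67 = 1733.3055 rpm, dir flips to −; running = −1733.3055
Stage 4 [78T→52T]: ω = 1733.3055×78/52 = 2599.9583 rpm, dir flips to +; running = +2599.9583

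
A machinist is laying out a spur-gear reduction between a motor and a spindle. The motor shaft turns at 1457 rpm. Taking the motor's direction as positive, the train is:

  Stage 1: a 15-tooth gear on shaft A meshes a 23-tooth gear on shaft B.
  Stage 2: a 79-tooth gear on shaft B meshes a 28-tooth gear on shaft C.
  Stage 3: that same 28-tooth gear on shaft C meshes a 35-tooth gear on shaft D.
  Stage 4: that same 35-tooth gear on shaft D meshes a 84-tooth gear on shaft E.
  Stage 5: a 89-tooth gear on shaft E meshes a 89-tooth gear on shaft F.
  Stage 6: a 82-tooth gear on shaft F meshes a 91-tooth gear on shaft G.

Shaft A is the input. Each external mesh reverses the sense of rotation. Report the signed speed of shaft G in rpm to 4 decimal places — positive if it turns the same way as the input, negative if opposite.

Stage 1 [15T→23T]: ω = 1457.0000×15/23 = 950.2174 rpm, dir flips to −; running = −950.2174
Stage 2 [79T→28T]: ω = 950.2174×79/28 = 2680.9705 rpm, dir flips to +; running = +2680.9705
Stage 3 [28T→35T]: ω = 2680.9705×28/35 = 2144.7764 rpm, dir flips to −; running = −2144.7764
Stage 4 [35T→84T]: ω = 2144.7764×35/84 = 893.6568 rpm, dir flips to +; running = +893.6568
Stage 5 [89T→89T]: ω = 893.6568×89/89 = 893.6568 rpm, dir flips to −; running = −893.6568
Stage 6 [82T→91T]: ω = 893.6568×82/91 = 805.2732 rpm, dir flips to +; running = +805.2732

+805.2732 rpm (same as input, |ω| = 805.2732 rpm)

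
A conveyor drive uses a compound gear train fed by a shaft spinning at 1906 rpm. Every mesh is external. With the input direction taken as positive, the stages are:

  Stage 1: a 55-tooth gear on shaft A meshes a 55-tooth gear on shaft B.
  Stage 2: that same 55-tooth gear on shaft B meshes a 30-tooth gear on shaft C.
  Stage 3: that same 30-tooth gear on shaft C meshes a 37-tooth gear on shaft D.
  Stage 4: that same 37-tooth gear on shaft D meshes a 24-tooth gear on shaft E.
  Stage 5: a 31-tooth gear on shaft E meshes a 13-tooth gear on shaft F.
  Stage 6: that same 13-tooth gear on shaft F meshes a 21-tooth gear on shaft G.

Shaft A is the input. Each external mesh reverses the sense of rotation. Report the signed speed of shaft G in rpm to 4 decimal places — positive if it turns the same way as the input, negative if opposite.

+6447.8770 rpm (same as input, |ω| = 6447.8770 rpm)

Stage 1 [55T→55T]: ω = 1906.0000×55/55 = 1906.0000 rpm, dir flips to −; running = −1906.0000
Stage 2 [55T→30T]: ω = 1906.0000×55/30 = 3494.3333 rpm, dir flips to +; running = +3494.3333
Stage 3 [30T→37T]: ω = 3494.3333×30/37 = 2833.2432 rpm, dir flips to −; running = −2833.2432
Stage 4 [37T→24T]: ω = 2833.2432×37/24 = 4367.9167 rpm, dir flips to +; running = +4367.9167
Stage 5 [31T→13T]: ω = 4367.9167×31/13 = 10415.8013 rpm, dir flips to −; running = −10415.8013
Stage 6 [13T→21T]: ω = 10415.8013×13/21 = 6447.8770 rpm, dir flips to +; running = +6447.8770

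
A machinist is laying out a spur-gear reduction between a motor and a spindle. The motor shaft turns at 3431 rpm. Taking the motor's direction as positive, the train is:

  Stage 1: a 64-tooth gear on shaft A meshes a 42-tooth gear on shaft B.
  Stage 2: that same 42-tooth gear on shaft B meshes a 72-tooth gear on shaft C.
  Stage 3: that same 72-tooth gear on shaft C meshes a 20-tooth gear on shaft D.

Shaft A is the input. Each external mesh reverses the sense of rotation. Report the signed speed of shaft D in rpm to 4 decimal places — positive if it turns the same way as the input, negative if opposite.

-10979.2000 rpm (opposite to input, |ω| = 10979.2000 rpm)

Stage 1 [64T→42T]: ω = 3431.0000×64/42 = 5228.1905 rpm, dir flips to −; running = −5228.1905
Stage 2 [42T→72T]: ω = 5228.1905×42/72 = 3049.7778 rpm, dir flips to +; running = +3049.7778
Stage 3 [72T→20T]: ω = 3049.7778×72/20 = 10979.2000 rpm, dir flips to −; running = −10979.2000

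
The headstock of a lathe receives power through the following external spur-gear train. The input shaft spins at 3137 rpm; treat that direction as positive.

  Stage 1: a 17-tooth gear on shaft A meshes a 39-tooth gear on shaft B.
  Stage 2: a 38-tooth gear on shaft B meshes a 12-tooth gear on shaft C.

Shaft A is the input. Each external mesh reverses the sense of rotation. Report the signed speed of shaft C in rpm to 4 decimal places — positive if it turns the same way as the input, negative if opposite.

+4330.1325 rpm (same as input, |ω| = 4330.1325 rpm)

Stage 1 [17T→39T]: ω = 3137.0000×17/39 = 1367.4103 rpm, dir flips to −; running = −1367.4103
Stage 2 [38T→12T]: ω = 1367.4103×38/12 = 4330.1325 rpm, dir flips to +; running = +4330.1325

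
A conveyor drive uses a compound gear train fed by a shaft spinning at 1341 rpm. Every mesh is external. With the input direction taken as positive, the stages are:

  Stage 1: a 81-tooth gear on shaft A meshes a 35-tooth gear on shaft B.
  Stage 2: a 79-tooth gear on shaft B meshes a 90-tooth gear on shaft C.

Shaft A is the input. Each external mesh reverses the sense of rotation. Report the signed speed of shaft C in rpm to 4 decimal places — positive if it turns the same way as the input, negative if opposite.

Stage 1 [81T→35T]: ω = 1341.0000×81/35 = 3103.4571 rpm, dir flips to −; running = −3103.4571
Stage 2 [79T→90T]: ω = 3103.4571×79/90 = 2724.1457 rpm, dir flips to +; running = +2724.1457

+2724.1457 rpm (same as input, |ω| = 2724.1457 rpm)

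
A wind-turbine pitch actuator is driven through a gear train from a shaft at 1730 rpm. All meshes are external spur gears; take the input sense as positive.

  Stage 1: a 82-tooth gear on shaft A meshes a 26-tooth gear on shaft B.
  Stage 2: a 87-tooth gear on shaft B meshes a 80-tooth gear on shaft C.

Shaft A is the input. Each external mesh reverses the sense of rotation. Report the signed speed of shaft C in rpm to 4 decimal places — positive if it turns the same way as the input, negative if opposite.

+5933.5673 rpm (same as input, |ω| = 5933.5673 rpm)

Stage 1 [82T→26T]: ω = 1730.0000×82/26 = 5456.1538 rpm, dir flips to −; running = −5456.1538
Stage 2 [87T→80T]: ω = 5456.1538×87/80 = 5933.5673 rpm, dir flips to +; running = +5933.5673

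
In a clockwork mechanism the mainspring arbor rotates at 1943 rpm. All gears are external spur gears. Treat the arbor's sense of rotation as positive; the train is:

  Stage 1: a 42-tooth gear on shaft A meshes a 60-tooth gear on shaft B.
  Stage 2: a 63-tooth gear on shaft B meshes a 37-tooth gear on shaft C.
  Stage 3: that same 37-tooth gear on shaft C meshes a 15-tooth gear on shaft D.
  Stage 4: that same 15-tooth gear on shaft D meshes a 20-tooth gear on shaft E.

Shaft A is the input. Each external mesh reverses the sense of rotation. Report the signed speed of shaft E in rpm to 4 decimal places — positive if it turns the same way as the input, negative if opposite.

+4284.3150 rpm (same as input, |ω| = 4284.3150 rpm)

Stage 1 [42T→60T]: ω = 1943.0000×42/60 = 1360.1000 rpm, dir flips to −; running = −1360.1000
Stage 2 [63T→37T]: ω = 1360.1000×63/37 = 2315.8459 rpm, dir flips to +; running = +2315.8459
Stage 3 [37T→15T]: ω = 2315.8459×37/15 = 5712.4200 rpm, dir flips to −; running = −5712.4200
Stage 4 [15T→20T]: ω = 5712.4200×15/20 = 4284.3150 rpm, dir flips to +; running = +4284.3150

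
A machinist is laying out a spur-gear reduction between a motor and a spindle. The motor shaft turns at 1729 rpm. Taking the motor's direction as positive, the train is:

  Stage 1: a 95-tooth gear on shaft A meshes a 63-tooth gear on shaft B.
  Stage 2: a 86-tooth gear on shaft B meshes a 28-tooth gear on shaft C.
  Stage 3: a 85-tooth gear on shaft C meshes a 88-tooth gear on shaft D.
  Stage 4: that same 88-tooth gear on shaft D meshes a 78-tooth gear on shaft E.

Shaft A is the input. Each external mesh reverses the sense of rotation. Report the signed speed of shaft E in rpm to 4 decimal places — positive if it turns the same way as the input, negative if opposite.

+8726.5542 rpm (same as input, |ω| = 8726.5542 rpm)

Stage 1 [95T→63T]: ω = 1729.0000×95/63 = 2607.2222 rpm, dir flips to −; running = −2607.2222
Stage 2 [86T→28T]: ω = 2607.2222×86/28 = 8007.8968 rpm, dir flips to +; running = +8007.8968
Stage 3 [85T→88T]: ω = 8007.8968×85/88 = 7734.9003 rpm, dir flips to −; running = −7734.9003
Stage 4 [88T→78T]: ω = 7734.9003×88/78 = 8726.5542 rpm, dir flips to +; running = +8726.5542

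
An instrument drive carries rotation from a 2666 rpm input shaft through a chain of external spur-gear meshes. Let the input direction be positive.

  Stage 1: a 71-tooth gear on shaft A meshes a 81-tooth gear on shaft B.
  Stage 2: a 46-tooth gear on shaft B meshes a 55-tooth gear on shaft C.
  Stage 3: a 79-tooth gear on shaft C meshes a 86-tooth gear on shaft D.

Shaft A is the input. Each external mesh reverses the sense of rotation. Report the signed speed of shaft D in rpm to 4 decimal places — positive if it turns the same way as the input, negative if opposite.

Stage 1 [71T→81T]: ω = 2666.0000×71/81 = 2336.8642 rpm, dir flips to −; running = −2336.8642
Stage 2 [46T→55T]: ω = 2336.8642×46/55 = 1954.4682 rpm, dir flips to +; running = +1954.4682
Stage 3 [79T→86T]: ω = 1954.4682×79/86 = 1795.3836 rpm, dir flips to −; running = −1795.3836

-1795.3836 rpm (opposite to input, |ω| = 1795.3836 rpm)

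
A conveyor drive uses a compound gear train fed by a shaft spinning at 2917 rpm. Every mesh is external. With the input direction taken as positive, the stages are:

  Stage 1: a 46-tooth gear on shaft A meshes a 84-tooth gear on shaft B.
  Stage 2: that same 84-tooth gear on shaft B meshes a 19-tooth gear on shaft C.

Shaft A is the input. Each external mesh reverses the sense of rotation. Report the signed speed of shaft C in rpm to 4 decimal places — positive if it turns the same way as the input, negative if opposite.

Stage 1 [46T→84T]: ω = 2917.0000×46/84 = 1597.4048 rpm, dir flips to −; running = −1597.4048
Stage 2 [84T→19T]: ω = 1597.4048×84/19 = 7062.2105 rpm, dir flips to +; running = +7062.2105

+7062.2105 rpm (same as input, |ω| = 7062.2105 rpm)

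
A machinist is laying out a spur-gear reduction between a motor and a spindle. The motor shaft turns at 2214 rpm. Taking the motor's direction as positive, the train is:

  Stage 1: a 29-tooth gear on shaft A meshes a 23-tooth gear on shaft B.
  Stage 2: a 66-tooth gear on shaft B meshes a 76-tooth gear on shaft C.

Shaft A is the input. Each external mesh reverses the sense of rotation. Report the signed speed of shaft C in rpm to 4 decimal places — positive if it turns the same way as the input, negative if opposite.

+2424.2540 rpm (same as input, |ω| = 2424.2540 rpm)

Stage 1 [29T→23T]: ω = 2214.0000×29/23 = 2791.5652 rpm, dir flips to −; running = −2791.5652
Stage 2 [66T→76T]: ω = 2791.5652×66/76 = 2424.2540 rpm, dir flips to +; running = +2424.2540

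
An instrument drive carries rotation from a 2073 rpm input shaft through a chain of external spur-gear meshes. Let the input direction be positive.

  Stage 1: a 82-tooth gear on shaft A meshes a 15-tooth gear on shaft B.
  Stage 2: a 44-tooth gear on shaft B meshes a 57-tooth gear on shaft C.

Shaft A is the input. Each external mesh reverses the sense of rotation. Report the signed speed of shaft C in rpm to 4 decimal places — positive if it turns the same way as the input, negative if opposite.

Stage 1 [82T→15T]: ω = 2073.0000×82/15 = 11332.4000 rpm, dir flips to −; running = −11332.4000
Stage 2 [44T→57T]: ω = 11332.4000×44/57 = 8747.8175 rpm, dir flips to +; running = +8747.8175

+8747.8175 rpm (same as input, |ω| = 8747.8175 rpm)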